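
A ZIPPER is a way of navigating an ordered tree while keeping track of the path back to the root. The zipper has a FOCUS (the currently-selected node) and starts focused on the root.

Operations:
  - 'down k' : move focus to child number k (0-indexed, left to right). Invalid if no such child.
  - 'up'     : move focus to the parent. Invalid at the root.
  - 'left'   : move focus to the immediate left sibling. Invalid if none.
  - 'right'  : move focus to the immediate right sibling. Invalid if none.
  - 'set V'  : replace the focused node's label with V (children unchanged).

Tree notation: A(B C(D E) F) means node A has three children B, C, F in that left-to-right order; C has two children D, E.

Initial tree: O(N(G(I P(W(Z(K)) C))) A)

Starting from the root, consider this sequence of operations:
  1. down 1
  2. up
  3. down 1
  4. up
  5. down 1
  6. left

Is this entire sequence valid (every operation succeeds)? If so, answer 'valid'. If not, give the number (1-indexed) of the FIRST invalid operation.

Answer: valid

Derivation:
Step 1 (down 1): focus=A path=1 depth=1 children=[] left=['N'] right=[] parent=O
Step 2 (up): focus=O path=root depth=0 children=['N', 'A'] (at root)
Step 3 (down 1): focus=A path=1 depth=1 children=[] left=['N'] right=[] parent=O
Step 4 (up): focus=O path=root depth=0 children=['N', 'A'] (at root)
Step 5 (down 1): focus=A path=1 depth=1 children=[] left=['N'] right=[] parent=O
Step 6 (left): focus=N path=0 depth=1 children=['G'] left=[] right=['A'] parent=O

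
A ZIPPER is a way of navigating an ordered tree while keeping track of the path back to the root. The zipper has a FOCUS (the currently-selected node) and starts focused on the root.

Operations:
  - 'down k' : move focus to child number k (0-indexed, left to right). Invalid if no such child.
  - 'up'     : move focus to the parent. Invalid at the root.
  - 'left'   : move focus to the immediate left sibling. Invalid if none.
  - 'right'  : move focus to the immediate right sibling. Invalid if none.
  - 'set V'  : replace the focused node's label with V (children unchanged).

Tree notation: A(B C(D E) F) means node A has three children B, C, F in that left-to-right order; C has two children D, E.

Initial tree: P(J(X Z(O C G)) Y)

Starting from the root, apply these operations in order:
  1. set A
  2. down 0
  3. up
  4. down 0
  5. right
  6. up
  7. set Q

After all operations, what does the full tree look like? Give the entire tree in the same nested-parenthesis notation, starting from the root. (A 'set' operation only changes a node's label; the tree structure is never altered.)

Answer: Q(J(X Z(O C G)) Y)

Derivation:
Step 1 (set A): focus=A path=root depth=0 children=['J', 'Y'] (at root)
Step 2 (down 0): focus=J path=0 depth=1 children=['X', 'Z'] left=[] right=['Y'] parent=A
Step 3 (up): focus=A path=root depth=0 children=['J', 'Y'] (at root)
Step 4 (down 0): focus=J path=0 depth=1 children=['X', 'Z'] left=[] right=['Y'] parent=A
Step 5 (right): focus=Y path=1 depth=1 children=[] left=['J'] right=[] parent=A
Step 6 (up): focus=A path=root depth=0 children=['J', 'Y'] (at root)
Step 7 (set Q): focus=Q path=root depth=0 children=['J', 'Y'] (at root)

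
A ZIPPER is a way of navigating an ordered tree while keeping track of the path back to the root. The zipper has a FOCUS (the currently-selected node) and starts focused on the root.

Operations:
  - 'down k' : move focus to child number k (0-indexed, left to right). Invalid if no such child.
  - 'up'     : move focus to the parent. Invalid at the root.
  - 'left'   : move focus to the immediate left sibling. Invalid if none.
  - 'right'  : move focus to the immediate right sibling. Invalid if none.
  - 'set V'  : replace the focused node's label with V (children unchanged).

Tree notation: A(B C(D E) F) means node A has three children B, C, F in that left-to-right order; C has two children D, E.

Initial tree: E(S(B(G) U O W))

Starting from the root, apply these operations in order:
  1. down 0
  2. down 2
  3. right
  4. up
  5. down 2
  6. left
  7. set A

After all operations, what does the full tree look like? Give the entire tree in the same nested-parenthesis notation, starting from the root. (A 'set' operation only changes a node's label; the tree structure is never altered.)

Answer: E(S(B(G) A O W))

Derivation:
Step 1 (down 0): focus=S path=0 depth=1 children=['B', 'U', 'O', 'W'] left=[] right=[] parent=E
Step 2 (down 2): focus=O path=0/2 depth=2 children=[] left=['B', 'U'] right=['W'] parent=S
Step 3 (right): focus=W path=0/3 depth=2 children=[] left=['B', 'U', 'O'] right=[] parent=S
Step 4 (up): focus=S path=0 depth=1 children=['B', 'U', 'O', 'W'] left=[] right=[] parent=E
Step 5 (down 2): focus=O path=0/2 depth=2 children=[] left=['B', 'U'] right=['W'] parent=S
Step 6 (left): focus=U path=0/1 depth=2 children=[] left=['B'] right=['O', 'W'] parent=S
Step 7 (set A): focus=A path=0/1 depth=2 children=[] left=['B'] right=['O', 'W'] parent=S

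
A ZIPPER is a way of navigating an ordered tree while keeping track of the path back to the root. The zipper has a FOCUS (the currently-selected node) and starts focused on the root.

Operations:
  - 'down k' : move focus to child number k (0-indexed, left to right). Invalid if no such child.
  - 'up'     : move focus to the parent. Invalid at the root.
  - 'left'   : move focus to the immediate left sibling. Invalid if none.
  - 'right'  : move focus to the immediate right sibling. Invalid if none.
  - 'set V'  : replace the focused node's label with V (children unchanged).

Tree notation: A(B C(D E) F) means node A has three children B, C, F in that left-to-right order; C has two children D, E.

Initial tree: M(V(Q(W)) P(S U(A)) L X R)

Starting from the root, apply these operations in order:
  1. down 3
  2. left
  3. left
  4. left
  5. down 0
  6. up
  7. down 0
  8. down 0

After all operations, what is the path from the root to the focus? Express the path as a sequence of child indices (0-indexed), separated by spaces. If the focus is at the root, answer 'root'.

Step 1 (down 3): focus=X path=3 depth=1 children=[] left=['V', 'P', 'L'] right=['R'] parent=M
Step 2 (left): focus=L path=2 depth=1 children=[] left=['V', 'P'] right=['X', 'R'] parent=M
Step 3 (left): focus=P path=1 depth=1 children=['S', 'U'] left=['V'] right=['L', 'X', 'R'] parent=M
Step 4 (left): focus=V path=0 depth=1 children=['Q'] left=[] right=['P', 'L', 'X', 'R'] parent=M
Step 5 (down 0): focus=Q path=0/0 depth=2 children=['W'] left=[] right=[] parent=V
Step 6 (up): focus=V path=0 depth=1 children=['Q'] left=[] right=['P', 'L', 'X', 'R'] parent=M
Step 7 (down 0): focus=Q path=0/0 depth=2 children=['W'] left=[] right=[] parent=V
Step 8 (down 0): focus=W path=0/0/0 depth=3 children=[] left=[] right=[] parent=Q

Answer: 0 0 0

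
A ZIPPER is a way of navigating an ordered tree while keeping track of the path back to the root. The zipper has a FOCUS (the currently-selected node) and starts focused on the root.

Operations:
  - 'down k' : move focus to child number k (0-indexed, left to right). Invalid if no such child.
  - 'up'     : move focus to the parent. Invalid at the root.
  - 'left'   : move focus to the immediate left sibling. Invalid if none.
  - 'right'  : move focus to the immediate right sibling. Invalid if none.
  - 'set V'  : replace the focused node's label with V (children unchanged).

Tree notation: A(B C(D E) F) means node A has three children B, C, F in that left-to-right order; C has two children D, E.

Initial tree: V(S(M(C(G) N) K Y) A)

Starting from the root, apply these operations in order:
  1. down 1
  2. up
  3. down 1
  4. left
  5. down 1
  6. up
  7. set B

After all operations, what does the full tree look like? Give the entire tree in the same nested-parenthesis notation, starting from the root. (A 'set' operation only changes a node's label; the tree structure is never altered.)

Answer: V(B(M(C(G) N) K Y) A)

Derivation:
Step 1 (down 1): focus=A path=1 depth=1 children=[] left=['S'] right=[] parent=V
Step 2 (up): focus=V path=root depth=0 children=['S', 'A'] (at root)
Step 3 (down 1): focus=A path=1 depth=1 children=[] left=['S'] right=[] parent=V
Step 4 (left): focus=S path=0 depth=1 children=['M', 'K', 'Y'] left=[] right=['A'] parent=V
Step 5 (down 1): focus=K path=0/1 depth=2 children=[] left=['M'] right=['Y'] parent=S
Step 6 (up): focus=S path=0 depth=1 children=['M', 'K', 'Y'] left=[] right=['A'] parent=V
Step 7 (set B): focus=B path=0 depth=1 children=['M', 'K', 'Y'] left=[] right=['A'] parent=V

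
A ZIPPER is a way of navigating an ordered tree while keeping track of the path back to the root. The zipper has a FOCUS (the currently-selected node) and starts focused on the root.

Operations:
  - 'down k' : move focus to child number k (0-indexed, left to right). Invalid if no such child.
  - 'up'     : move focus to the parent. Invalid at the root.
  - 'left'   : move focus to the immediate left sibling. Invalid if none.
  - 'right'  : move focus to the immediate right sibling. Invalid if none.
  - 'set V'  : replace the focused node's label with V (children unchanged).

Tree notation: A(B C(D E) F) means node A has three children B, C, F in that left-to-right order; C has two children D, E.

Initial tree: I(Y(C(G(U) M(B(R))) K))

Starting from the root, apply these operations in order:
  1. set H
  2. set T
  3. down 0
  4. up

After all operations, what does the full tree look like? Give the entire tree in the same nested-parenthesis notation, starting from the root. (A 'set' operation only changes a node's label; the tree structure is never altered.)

Answer: T(Y(C(G(U) M(B(R))) K))

Derivation:
Step 1 (set H): focus=H path=root depth=0 children=['Y'] (at root)
Step 2 (set T): focus=T path=root depth=0 children=['Y'] (at root)
Step 3 (down 0): focus=Y path=0 depth=1 children=['C', 'K'] left=[] right=[] parent=T
Step 4 (up): focus=T path=root depth=0 children=['Y'] (at root)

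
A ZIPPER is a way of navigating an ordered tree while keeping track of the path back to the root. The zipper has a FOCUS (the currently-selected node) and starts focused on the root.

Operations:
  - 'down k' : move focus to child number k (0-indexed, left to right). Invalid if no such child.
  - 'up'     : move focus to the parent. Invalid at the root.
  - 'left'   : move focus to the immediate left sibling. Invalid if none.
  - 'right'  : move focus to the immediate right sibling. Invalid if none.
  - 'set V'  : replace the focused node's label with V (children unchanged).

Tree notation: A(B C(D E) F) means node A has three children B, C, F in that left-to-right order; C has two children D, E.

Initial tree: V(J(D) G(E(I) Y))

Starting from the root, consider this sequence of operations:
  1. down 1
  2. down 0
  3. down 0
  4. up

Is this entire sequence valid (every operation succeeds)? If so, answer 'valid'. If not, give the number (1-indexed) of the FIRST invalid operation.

Step 1 (down 1): focus=G path=1 depth=1 children=['E', 'Y'] left=['J'] right=[] parent=V
Step 2 (down 0): focus=E path=1/0 depth=2 children=['I'] left=[] right=['Y'] parent=G
Step 3 (down 0): focus=I path=1/0/0 depth=3 children=[] left=[] right=[] parent=E
Step 4 (up): focus=E path=1/0 depth=2 children=['I'] left=[] right=['Y'] parent=G

Answer: valid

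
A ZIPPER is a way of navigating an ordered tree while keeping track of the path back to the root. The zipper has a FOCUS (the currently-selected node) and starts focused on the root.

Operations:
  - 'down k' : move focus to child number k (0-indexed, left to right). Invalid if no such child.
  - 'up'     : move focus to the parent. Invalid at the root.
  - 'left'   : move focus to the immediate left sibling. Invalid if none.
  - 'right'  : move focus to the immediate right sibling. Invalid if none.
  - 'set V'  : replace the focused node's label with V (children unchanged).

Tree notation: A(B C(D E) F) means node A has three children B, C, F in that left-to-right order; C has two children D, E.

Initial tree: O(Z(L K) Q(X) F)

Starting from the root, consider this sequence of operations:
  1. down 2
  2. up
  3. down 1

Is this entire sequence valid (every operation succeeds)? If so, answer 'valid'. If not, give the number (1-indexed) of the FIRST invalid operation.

Step 1 (down 2): focus=F path=2 depth=1 children=[] left=['Z', 'Q'] right=[] parent=O
Step 2 (up): focus=O path=root depth=0 children=['Z', 'Q', 'F'] (at root)
Step 3 (down 1): focus=Q path=1 depth=1 children=['X'] left=['Z'] right=['F'] parent=O

Answer: valid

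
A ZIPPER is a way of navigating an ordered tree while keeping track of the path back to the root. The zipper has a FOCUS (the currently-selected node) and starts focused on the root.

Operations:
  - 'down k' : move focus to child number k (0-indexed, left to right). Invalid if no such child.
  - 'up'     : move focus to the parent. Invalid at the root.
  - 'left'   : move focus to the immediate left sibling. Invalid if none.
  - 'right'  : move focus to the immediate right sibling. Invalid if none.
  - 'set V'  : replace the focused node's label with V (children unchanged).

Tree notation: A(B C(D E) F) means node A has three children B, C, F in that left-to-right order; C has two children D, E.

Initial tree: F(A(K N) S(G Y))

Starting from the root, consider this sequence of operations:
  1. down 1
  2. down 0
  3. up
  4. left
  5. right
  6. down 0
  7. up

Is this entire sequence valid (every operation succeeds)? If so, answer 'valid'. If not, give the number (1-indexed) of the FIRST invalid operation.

Answer: valid

Derivation:
Step 1 (down 1): focus=S path=1 depth=1 children=['G', 'Y'] left=['A'] right=[] parent=F
Step 2 (down 0): focus=G path=1/0 depth=2 children=[] left=[] right=['Y'] parent=S
Step 3 (up): focus=S path=1 depth=1 children=['G', 'Y'] left=['A'] right=[] parent=F
Step 4 (left): focus=A path=0 depth=1 children=['K', 'N'] left=[] right=['S'] parent=F
Step 5 (right): focus=S path=1 depth=1 children=['G', 'Y'] left=['A'] right=[] parent=F
Step 6 (down 0): focus=G path=1/0 depth=2 children=[] left=[] right=['Y'] parent=S
Step 7 (up): focus=S path=1 depth=1 children=['G', 'Y'] left=['A'] right=[] parent=F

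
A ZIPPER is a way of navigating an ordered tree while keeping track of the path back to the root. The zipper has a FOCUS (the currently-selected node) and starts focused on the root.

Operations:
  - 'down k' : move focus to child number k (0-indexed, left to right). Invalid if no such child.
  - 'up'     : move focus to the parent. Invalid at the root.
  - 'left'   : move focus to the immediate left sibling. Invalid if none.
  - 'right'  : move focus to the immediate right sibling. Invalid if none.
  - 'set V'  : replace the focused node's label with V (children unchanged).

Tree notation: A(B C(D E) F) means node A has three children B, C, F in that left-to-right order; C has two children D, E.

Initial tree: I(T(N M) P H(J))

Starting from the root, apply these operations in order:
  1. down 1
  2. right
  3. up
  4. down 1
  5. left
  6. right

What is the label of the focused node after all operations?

Step 1 (down 1): focus=P path=1 depth=1 children=[] left=['T'] right=['H'] parent=I
Step 2 (right): focus=H path=2 depth=1 children=['J'] left=['T', 'P'] right=[] parent=I
Step 3 (up): focus=I path=root depth=0 children=['T', 'P', 'H'] (at root)
Step 4 (down 1): focus=P path=1 depth=1 children=[] left=['T'] right=['H'] parent=I
Step 5 (left): focus=T path=0 depth=1 children=['N', 'M'] left=[] right=['P', 'H'] parent=I
Step 6 (right): focus=P path=1 depth=1 children=[] left=['T'] right=['H'] parent=I

Answer: P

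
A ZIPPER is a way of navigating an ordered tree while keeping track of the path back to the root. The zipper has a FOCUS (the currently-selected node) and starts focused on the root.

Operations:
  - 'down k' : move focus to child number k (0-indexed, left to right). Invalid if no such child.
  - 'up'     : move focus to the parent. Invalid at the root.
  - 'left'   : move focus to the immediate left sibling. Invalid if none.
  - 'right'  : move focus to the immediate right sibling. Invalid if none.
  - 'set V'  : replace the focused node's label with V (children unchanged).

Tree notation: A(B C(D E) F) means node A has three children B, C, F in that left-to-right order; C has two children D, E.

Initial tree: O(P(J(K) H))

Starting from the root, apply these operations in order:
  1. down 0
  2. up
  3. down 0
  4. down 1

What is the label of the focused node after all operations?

Step 1 (down 0): focus=P path=0 depth=1 children=['J', 'H'] left=[] right=[] parent=O
Step 2 (up): focus=O path=root depth=0 children=['P'] (at root)
Step 3 (down 0): focus=P path=0 depth=1 children=['J', 'H'] left=[] right=[] parent=O
Step 4 (down 1): focus=H path=0/1 depth=2 children=[] left=['J'] right=[] parent=P

Answer: H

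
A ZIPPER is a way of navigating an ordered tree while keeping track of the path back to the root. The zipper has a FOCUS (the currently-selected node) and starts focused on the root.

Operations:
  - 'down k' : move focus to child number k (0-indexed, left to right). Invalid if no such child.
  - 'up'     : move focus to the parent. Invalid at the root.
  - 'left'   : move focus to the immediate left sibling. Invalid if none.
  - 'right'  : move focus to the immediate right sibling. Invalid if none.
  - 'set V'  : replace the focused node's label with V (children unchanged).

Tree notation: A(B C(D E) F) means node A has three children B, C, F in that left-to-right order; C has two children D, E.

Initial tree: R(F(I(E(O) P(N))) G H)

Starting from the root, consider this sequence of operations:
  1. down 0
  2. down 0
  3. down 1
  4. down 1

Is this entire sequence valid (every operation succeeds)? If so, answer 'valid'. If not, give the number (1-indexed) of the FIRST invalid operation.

Step 1 (down 0): focus=F path=0 depth=1 children=['I'] left=[] right=['G', 'H'] parent=R
Step 2 (down 0): focus=I path=0/0 depth=2 children=['E', 'P'] left=[] right=[] parent=F
Step 3 (down 1): focus=P path=0/0/1 depth=3 children=['N'] left=['E'] right=[] parent=I
Step 4 (down 1): INVALID

Answer: 4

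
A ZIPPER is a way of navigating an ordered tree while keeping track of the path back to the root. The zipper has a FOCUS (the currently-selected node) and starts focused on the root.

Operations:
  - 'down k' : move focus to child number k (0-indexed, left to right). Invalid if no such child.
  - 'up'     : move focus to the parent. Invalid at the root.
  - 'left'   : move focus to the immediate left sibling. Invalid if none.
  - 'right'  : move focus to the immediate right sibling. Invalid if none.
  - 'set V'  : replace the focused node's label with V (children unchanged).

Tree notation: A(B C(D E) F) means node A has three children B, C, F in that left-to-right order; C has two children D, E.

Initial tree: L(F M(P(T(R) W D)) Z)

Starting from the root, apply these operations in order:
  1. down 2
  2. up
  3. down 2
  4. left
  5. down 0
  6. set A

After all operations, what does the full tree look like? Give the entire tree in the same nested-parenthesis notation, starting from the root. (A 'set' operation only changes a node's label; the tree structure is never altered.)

Step 1 (down 2): focus=Z path=2 depth=1 children=[] left=['F', 'M'] right=[] parent=L
Step 2 (up): focus=L path=root depth=0 children=['F', 'M', 'Z'] (at root)
Step 3 (down 2): focus=Z path=2 depth=1 children=[] left=['F', 'M'] right=[] parent=L
Step 4 (left): focus=M path=1 depth=1 children=['P'] left=['F'] right=['Z'] parent=L
Step 5 (down 0): focus=P path=1/0 depth=2 children=['T', 'W', 'D'] left=[] right=[] parent=M
Step 6 (set A): focus=A path=1/0 depth=2 children=['T', 'W', 'D'] left=[] right=[] parent=M

Answer: L(F M(A(T(R) W D)) Z)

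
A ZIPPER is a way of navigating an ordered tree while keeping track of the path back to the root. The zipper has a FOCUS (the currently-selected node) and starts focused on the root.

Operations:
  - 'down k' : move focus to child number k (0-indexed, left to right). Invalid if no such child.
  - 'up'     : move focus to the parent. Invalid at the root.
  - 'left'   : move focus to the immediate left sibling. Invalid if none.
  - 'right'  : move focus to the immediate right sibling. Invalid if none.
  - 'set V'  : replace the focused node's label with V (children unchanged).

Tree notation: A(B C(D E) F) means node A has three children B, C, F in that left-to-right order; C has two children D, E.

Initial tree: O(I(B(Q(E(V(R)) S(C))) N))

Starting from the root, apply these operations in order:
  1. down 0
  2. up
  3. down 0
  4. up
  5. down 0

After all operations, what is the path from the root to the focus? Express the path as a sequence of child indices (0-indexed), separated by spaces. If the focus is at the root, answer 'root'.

Step 1 (down 0): focus=I path=0 depth=1 children=['B', 'N'] left=[] right=[] parent=O
Step 2 (up): focus=O path=root depth=0 children=['I'] (at root)
Step 3 (down 0): focus=I path=0 depth=1 children=['B', 'N'] left=[] right=[] parent=O
Step 4 (up): focus=O path=root depth=0 children=['I'] (at root)
Step 5 (down 0): focus=I path=0 depth=1 children=['B', 'N'] left=[] right=[] parent=O

Answer: 0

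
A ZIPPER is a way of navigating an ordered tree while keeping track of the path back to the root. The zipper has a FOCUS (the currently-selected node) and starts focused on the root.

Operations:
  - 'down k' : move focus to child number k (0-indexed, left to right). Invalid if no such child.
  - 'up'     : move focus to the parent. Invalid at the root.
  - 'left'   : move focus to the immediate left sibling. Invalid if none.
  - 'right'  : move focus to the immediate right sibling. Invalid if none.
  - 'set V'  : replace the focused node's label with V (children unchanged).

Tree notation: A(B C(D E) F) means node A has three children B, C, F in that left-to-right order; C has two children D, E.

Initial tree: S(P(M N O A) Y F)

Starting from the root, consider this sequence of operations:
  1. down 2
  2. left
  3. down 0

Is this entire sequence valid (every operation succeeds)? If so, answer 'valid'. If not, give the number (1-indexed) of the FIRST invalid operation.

Step 1 (down 2): focus=F path=2 depth=1 children=[] left=['P', 'Y'] right=[] parent=S
Step 2 (left): focus=Y path=1 depth=1 children=[] left=['P'] right=['F'] parent=S
Step 3 (down 0): INVALID

Answer: 3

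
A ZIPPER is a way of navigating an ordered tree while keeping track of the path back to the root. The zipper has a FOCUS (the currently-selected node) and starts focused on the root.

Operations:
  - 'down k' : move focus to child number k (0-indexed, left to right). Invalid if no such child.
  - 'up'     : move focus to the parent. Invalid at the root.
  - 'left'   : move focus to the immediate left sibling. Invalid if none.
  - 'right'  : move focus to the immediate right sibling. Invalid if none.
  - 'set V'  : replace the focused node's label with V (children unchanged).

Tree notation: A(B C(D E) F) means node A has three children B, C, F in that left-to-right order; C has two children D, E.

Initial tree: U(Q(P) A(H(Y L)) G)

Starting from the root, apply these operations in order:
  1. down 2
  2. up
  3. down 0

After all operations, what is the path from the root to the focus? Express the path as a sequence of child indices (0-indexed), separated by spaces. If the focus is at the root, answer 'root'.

Answer: 0

Derivation:
Step 1 (down 2): focus=G path=2 depth=1 children=[] left=['Q', 'A'] right=[] parent=U
Step 2 (up): focus=U path=root depth=0 children=['Q', 'A', 'G'] (at root)
Step 3 (down 0): focus=Q path=0 depth=1 children=['P'] left=[] right=['A', 'G'] parent=U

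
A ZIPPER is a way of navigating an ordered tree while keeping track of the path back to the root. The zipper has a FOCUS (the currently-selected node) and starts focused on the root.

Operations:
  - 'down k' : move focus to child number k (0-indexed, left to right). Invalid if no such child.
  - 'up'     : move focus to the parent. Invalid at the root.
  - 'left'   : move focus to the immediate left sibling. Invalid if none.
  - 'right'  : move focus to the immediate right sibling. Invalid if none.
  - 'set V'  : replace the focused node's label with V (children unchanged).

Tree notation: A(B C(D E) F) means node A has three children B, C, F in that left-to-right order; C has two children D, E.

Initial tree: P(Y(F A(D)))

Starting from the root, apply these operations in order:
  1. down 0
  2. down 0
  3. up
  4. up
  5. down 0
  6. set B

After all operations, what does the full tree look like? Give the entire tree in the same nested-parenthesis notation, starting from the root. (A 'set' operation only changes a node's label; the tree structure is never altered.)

Step 1 (down 0): focus=Y path=0 depth=1 children=['F', 'A'] left=[] right=[] parent=P
Step 2 (down 0): focus=F path=0/0 depth=2 children=[] left=[] right=['A'] parent=Y
Step 3 (up): focus=Y path=0 depth=1 children=['F', 'A'] left=[] right=[] parent=P
Step 4 (up): focus=P path=root depth=0 children=['Y'] (at root)
Step 5 (down 0): focus=Y path=0 depth=1 children=['F', 'A'] left=[] right=[] parent=P
Step 6 (set B): focus=B path=0 depth=1 children=['F', 'A'] left=[] right=[] parent=P

Answer: P(B(F A(D)))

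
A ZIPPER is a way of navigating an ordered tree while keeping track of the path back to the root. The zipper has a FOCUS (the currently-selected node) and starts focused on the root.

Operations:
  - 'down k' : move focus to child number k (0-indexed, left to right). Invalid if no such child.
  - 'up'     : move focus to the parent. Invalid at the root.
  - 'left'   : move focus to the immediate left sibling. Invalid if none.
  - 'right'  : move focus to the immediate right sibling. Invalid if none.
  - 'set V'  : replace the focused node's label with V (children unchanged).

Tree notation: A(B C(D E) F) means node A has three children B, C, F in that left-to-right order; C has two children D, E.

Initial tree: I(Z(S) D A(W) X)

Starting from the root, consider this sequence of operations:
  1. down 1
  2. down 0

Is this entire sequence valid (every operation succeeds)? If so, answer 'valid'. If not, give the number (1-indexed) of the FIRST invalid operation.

Answer: 2

Derivation:
Step 1 (down 1): focus=D path=1 depth=1 children=[] left=['Z'] right=['A', 'X'] parent=I
Step 2 (down 0): INVALID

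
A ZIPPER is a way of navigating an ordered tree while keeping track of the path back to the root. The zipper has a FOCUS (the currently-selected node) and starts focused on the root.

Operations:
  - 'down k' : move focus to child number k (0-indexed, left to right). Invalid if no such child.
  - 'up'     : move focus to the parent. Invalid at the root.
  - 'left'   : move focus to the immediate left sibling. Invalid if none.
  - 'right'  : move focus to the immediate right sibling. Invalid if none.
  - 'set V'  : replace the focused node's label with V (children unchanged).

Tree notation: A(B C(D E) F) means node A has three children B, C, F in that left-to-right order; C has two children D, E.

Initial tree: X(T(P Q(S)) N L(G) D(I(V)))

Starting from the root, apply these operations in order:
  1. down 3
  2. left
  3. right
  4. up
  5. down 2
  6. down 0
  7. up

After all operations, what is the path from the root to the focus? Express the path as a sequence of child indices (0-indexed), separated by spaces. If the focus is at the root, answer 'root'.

Answer: 2

Derivation:
Step 1 (down 3): focus=D path=3 depth=1 children=['I'] left=['T', 'N', 'L'] right=[] parent=X
Step 2 (left): focus=L path=2 depth=1 children=['G'] left=['T', 'N'] right=['D'] parent=X
Step 3 (right): focus=D path=3 depth=1 children=['I'] left=['T', 'N', 'L'] right=[] parent=X
Step 4 (up): focus=X path=root depth=0 children=['T', 'N', 'L', 'D'] (at root)
Step 5 (down 2): focus=L path=2 depth=1 children=['G'] left=['T', 'N'] right=['D'] parent=X
Step 6 (down 0): focus=G path=2/0 depth=2 children=[] left=[] right=[] parent=L
Step 7 (up): focus=L path=2 depth=1 children=['G'] left=['T', 'N'] right=['D'] parent=X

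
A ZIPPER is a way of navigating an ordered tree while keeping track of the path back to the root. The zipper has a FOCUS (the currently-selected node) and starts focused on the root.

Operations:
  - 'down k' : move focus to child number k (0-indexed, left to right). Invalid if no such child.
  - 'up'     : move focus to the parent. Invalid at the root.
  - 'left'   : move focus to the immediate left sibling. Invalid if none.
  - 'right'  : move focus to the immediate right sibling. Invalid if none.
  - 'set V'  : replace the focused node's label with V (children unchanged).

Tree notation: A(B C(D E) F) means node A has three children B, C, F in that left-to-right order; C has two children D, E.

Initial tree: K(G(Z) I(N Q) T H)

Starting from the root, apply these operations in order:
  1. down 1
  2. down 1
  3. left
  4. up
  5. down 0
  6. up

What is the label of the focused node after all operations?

Answer: I

Derivation:
Step 1 (down 1): focus=I path=1 depth=1 children=['N', 'Q'] left=['G'] right=['T', 'H'] parent=K
Step 2 (down 1): focus=Q path=1/1 depth=2 children=[] left=['N'] right=[] parent=I
Step 3 (left): focus=N path=1/0 depth=2 children=[] left=[] right=['Q'] parent=I
Step 4 (up): focus=I path=1 depth=1 children=['N', 'Q'] left=['G'] right=['T', 'H'] parent=K
Step 5 (down 0): focus=N path=1/0 depth=2 children=[] left=[] right=['Q'] parent=I
Step 6 (up): focus=I path=1 depth=1 children=['N', 'Q'] left=['G'] right=['T', 'H'] parent=K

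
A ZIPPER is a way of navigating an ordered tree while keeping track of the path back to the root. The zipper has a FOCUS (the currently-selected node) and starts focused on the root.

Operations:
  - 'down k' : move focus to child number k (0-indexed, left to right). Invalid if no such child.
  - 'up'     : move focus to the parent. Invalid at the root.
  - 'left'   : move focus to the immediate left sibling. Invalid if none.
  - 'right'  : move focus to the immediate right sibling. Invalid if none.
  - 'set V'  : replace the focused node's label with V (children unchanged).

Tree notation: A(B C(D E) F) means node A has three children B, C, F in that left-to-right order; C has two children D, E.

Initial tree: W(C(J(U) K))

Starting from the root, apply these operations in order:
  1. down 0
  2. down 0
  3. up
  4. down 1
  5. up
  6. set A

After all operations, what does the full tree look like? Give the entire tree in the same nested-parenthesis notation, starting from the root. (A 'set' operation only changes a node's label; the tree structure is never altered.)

Answer: W(A(J(U) K))

Derivation:
Step 1 (down 0): focus=C path=0 depth=1 children=['J', 'K'] left=[] right=[] parent=W
Step 2 (down 0): focus=J path=0/0 depth=2 children=['U'] left=[] right=['K'] parent=C
Step 3 (up): focus=C path=0 depth=1 children=['J', 'K'] left=[] right=[] parent=W
Step 4 (down 1): focus=K path=0/1 depth=2 children=[] left=['J'] right=[] parent=C
Step 5 (up): focus=C path=0 depth=1 children=['J', 'K'] left=[] right=[] parent=W
Step 6 (set A): focus=A path=0 depth=1 children=['J', 'K'] left=[] right=[] parent=W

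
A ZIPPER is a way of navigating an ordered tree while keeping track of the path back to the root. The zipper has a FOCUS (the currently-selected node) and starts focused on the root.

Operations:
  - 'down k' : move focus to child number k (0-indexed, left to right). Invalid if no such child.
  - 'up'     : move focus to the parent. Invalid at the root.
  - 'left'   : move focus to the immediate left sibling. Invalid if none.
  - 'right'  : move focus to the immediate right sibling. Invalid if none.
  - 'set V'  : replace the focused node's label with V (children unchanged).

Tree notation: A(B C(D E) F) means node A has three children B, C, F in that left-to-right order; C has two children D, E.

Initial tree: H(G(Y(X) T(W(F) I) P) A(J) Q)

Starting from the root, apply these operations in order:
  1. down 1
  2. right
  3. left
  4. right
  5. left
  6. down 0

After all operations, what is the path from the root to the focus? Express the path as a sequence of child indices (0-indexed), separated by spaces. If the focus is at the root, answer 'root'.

Step 1 (down 1): focus=A path=1 depth=1 children=['J'] left=['G'] right=['Q'] parent=H
Step 2 (right): focus=Q path=2 depth=1 children=[] left=['G', 'A'] right=[] parent=H
Step 3 (left): focus=A path=1 depth=1 children=['J'] left=['G'] right=['Q'] parent=H
Step 4 (right): focus=Q path=2 depth=1 children=[] left=['G', 'A'] right=[] parent=H
Step 5 (left): focus=A path=1 depth=1 children=['J'] left=['G'] right=['Q'] parent=H
Step 6 (down 0): focus=J path=1/0 depth=2 children=[] left=[] right=[] parent=A

Answer: 1 0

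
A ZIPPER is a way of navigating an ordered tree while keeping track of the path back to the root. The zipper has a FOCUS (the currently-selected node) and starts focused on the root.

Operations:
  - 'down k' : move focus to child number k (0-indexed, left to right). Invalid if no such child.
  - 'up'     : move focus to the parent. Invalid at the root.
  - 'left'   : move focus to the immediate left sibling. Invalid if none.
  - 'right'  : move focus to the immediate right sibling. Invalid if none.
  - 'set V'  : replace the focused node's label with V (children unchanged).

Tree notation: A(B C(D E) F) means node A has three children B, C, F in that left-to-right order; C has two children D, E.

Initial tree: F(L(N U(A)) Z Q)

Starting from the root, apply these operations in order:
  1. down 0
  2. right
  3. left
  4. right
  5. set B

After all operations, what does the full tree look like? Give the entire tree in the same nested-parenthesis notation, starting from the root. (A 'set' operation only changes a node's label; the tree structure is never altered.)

Step 1 (down 0): focus=L path=0 depth=1 children=['N', 'U'] left=[] right=['Z', 'Q'] parent=F
Step 2 (right): focus=Z path=1 depth=1 children=[] left=['L'] right=['Q'] parent=F
Step 3 (left): focus=L path=0 depth=1 children=['N', 'U'] left=[] right=['Z', 'Q'] parent=F
Step 4 (right): focus=Z path=1 depth=1 children=[] left=['L'] right=['Q'] parent=F
Step 5 (set B): focus=B path=1 depth=1 children=[] left=['L'] right=['Q'] parent=F

Answer: F(L(N U(A)) B Q)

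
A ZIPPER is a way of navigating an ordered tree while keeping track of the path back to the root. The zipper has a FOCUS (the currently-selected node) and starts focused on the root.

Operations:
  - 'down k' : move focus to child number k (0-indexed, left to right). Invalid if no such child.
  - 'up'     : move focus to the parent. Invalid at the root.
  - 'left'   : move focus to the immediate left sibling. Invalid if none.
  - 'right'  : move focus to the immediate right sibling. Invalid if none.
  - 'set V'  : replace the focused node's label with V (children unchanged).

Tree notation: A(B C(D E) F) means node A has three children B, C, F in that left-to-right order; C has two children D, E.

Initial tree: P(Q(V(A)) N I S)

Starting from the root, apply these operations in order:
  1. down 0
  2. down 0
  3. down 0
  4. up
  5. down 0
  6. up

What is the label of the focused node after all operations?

Step 1 (down 0): focus=Q path=0 depth=1 children=['V'] left=[] right=['N', 'I', 'S'] parent=P
Step 2 (down 0): focus=V path=0/0 depth=2 children=['A'] left=[] right=[] parent=Q
Step 3 (down 0): focus=A path=0/0/0 depth=3 children=[] left=[] right=[] parent=V
Step 4 (up): focus=V path=0/0 depth=2 children=['A'] left=[] right=[] parent=Q
Step 5 (down 0): focus=A path=0/0/0 depth=3 children=[] left=[] right=[] parent=V
Step 6 (up): focus=V path=0/0 depth=2 children=['A'] left=[] right=[] parent=Q

Answer: V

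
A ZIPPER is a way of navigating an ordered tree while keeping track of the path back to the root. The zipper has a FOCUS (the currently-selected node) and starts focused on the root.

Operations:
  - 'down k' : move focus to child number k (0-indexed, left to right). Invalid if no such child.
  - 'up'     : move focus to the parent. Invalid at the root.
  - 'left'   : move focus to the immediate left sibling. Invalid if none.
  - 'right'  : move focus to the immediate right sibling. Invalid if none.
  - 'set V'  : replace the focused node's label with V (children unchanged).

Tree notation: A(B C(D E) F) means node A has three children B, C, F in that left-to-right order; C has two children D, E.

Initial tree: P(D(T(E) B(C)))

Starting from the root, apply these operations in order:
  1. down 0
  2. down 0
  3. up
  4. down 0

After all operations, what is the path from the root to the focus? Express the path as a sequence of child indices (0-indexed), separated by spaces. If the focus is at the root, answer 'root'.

Answer: 0 0

Derivation:
Step 1 (down 0): focus=D path=0 depth=1 children=['T', 'B'] left=[] right=[] parent=P
Step 2 (down 0): focus=T path=0/0 depth=2 children=['E'] left=[] right=['B'] parent=D
Step 3 (up): focus=D path=0 depth=1 children=['T', 'B'] left=[] right=[] parent=P
Step 4 (down 0): focus=T path=0/0 depth=2 children=['E'] left=[] right=['B'] parent=D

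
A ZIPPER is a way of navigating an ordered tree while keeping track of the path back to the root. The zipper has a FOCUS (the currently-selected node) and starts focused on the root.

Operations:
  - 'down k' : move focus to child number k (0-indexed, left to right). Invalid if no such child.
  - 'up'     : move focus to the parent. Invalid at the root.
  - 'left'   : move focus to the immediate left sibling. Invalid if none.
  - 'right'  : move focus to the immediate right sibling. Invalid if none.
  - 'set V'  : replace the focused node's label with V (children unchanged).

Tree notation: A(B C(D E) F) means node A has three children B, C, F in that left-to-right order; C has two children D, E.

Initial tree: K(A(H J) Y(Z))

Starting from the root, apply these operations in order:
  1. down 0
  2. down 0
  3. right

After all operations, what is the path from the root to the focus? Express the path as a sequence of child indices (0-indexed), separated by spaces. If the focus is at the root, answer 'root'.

Answer: 0 1

Derivation:
Step 1 (down 0): focus=A path=0 depth=1 children=['H', 'J'] left=[] right=['Y'] parent=K
Step 2 (down 0): focus=H path=0/0 depth=2 children=[] left=[] right=['J'] parent=A
Step 3 (right): focus=J path=0/1 depth=2 children=[] left=['H'] right=[] parent=A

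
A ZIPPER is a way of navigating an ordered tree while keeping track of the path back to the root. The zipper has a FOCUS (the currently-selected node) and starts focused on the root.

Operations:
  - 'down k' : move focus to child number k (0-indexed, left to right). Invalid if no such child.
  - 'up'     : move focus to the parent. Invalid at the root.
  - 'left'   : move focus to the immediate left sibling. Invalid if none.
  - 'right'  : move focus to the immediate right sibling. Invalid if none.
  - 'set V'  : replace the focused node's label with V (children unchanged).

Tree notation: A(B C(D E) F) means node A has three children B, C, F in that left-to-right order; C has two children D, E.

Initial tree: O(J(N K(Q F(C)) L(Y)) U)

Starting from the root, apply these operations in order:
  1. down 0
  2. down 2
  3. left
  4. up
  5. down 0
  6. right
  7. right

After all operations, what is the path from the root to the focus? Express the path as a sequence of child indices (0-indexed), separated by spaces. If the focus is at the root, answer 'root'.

Answer: 0 2

Derivation:
Step 1 (down 0): focus=J path=0 depth=1 children=['N', 'K', 'L'] left=[] right=['U'] parent=O
Step 2 (down 2): focus=L path=0/2 depth=2 children=['Y'] left=['N', 'K'] right=[] parent=J
Step 3 (left): focus=K path=0/1 depth=2 children=['Q', 'F'] left=['N'] right=['L'] parent=J
Step 4 (up): focus=J path=0 depth=1 children=['N', 'K', 'L'] left=[] right=['U'] parent=O
Step 5 (down 0): focus=N path=0/0 depth=2 children=[] left=[] right=['K', 'L'] parent=J
Step 6 (right): focus=K path=0/1 depth=2 children=['Q', 'F'] left=['N'] right=['L'] parent=J
Step 7 (right): focus=L path=0/2 depth=2 children=['Y'] left=['N', 'K'] right=[] parent=J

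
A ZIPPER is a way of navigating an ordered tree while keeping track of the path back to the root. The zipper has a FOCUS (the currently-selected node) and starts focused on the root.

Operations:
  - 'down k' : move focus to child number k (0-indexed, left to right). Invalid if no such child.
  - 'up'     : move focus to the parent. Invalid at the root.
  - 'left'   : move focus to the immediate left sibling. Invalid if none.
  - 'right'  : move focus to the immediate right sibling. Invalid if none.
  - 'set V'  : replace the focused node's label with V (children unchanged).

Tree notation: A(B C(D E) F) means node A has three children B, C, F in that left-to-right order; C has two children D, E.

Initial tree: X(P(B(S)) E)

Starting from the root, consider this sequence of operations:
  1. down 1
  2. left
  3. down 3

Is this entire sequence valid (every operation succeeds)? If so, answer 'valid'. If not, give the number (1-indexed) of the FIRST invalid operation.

Step 1 (down 1): focus=E path=1 depth=1 children=[] left=['P'] right=[] parent=X
Step 2 (left): focus=P path=0 depth=1 children=['B'] left=[] right=['E'] parent=X
Step 3 (down 3): INVALID

Answer: 3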